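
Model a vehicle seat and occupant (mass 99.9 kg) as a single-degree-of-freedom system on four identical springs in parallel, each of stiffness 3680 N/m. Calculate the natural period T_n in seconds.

Parallel springs add: k_eq = 4 × 3680 = 14720 N/m.
ω_n = √(k_eq/m) = √(14720/99.9) = √147.3 = 12.14 rad/s.
T_n = 2π/ω_n = 6.283/12.14 = 0.5176 s.

0.518 s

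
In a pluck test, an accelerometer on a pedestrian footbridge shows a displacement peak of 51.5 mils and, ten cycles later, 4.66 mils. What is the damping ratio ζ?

Logarithmic decrement δ = (1/n)·ln(x₀/x_n) = (1/10)·ln(51.5/4.66) = (1/10)·ln(11.05) = 0.2403.
ζ = δ/√(4π² + δ²) = 0.2403/√(39.48 + 0.0577) = 0.2403/6.288 = 0.03821.

0.0382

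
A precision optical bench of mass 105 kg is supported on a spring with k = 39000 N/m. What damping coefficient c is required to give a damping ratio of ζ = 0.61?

c_c = 2√(k·m) = 2√(39000 × 105) = 4047 N·s/m.
c = ζ·c_c = 0.61 × 4047 = 2469 N·s/m.

2470 N·s/m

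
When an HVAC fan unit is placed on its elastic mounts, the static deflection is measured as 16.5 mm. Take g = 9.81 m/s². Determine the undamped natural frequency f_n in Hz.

ω_n = √(g/δ_st) = √(9.81/0.0165) = √594.5 = 24.38 rad/s.
f_n = ω_n/(2π) = 24.38/6.283 = 3.881 Hz.

3.88 Hz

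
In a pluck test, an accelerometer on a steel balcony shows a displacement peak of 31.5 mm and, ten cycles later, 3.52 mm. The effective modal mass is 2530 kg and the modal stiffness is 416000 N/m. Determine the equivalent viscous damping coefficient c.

2260 N·s/m

Logarithmic decrement δ = (1/n)·ln(x₀/x_n) = (1/10)·ln(31.5/3.52) = (1/10)·ln(8.949) = 0.2192.
ζ = δ/√(4π² + δ²) = 0.2192/√(39.48 + 0.0480) = 0.2192/6.287 = 0.03486.
c = ζ · 2√(km) = 0.03486 × 2√(416000 × 2530) = 0.03486 × 64880 = 2262 N·s/m.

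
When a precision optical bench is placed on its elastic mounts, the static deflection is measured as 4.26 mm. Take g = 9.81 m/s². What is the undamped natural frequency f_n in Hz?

7.64 Hz

ω_n = √(g/δ_st) = √(9.81/0.00426) = √2303 = 47.99 rad/s.
f_n = ω_n/(2π) = 47.99/6.283 = 7.637 Hz.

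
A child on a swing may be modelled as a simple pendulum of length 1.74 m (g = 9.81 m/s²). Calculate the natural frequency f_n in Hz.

0.378 Hz

For a simple pendulum ω_n = √(g/L) = √(9.81/1.74) = √5.638 = 2.374 rad/s.
f_n = ω_n/(2π) = 2.374/6.283 = 0.3779 Hz.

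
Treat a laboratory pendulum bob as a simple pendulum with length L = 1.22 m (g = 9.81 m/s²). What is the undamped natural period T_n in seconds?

2.22 s

For a simple pendulum ω_n = √(g/L) = √(9.81/1.22) = √8.041 = 2.836 rad/s.
T_n = 2π/ω_n = 6.283/2.836 = 2.216 s.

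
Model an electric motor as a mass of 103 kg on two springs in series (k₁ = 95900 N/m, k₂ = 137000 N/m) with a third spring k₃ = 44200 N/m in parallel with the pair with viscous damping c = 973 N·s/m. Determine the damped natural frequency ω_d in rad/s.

Series pair: k_s = k₁k₂/(k₁+k₂) = (95900)(137000)/(95900 + 137000) = 56410 N/m. In parallel with k₃: k_eq = 56410 + 44200 = 100600 N/m.
ω_n = √(k_eq/m) = √(100600/103) = 31.25 rad/s.
Critical damping c_c = 2√(k_eq·m) = 2√(100600 × 103) = 6438 N·s/m, so ζ = c/c_c = 973/6438 = 0.1511.
ω_d = ω_n√(1 − ζ²) = 31.25 × √(1 − 0.0228) = 30.90 rad/s.

30.9 rad/s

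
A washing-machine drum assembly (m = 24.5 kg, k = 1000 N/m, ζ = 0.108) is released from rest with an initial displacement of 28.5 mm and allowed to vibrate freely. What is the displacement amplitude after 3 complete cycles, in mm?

3.68 mm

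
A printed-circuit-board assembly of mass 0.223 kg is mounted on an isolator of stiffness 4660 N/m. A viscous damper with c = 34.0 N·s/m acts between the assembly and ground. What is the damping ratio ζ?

0.527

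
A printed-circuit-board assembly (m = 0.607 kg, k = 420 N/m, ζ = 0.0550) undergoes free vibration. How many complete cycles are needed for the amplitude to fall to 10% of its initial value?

7 cycles

Logarithmic decrement δ = 2πζ/√(1 − ζ²) = 2π × 0.05500/√(1 − 0.00302) = 0.3461.
x_n/x₀ = e^(−nδ) ≤ 0.1; take ln: n ≥ ln(1/0.1)/δ = 2.303/0.3461 = 6.653.
So 7 complete cycles are required.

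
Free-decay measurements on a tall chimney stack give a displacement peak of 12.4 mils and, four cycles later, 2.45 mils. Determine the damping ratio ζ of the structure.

Logarithmic decrement δ = (1/n)·ln(x₀/x_n) = (1/4)·ln(12.4/2.45) = (1/4)·ln(5.061) = 0.4054.
ζ = δ/√(4π² + δ²) = 0.4054/√(39.48 + 0.164) = 0.4054/6.296 = 0.06439.

0.0644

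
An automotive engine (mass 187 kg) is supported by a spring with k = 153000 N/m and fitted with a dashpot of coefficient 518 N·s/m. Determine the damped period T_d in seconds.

ω_n = √(k/m) = √(153000/187) = 28.60 rad/s.
Critical damping c_c = 2√(k·m) = 2√(153000 × 187) = 10700 N·s/m, so ζ = c/c_c = 518/10700 = 0.04842.
ω_d = ω_n√(1 − ζ²) = 28.60 × √(1 − 0.00234) = 28.57 rad/s.
T_d = 2π/ω_d = 0.2199 s.

0.220 s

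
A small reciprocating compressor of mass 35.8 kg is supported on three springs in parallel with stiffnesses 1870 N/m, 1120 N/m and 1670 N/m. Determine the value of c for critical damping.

Parallel springs add: k_eq = 1870 + 1120 + 1670 = 4660 N/m.
c_c = 2√(k_eq·m) = 2√(4660 × 35.8) = 2 × 408.4 = 816.9 N·s/m.

817 N·s/m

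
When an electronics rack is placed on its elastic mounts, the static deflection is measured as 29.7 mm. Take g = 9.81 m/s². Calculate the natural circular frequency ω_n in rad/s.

ω_n = √(g/δ_st) = √(9.81/0.0297) = √330.3 = 18.17 rad/s.

18.2 rad/s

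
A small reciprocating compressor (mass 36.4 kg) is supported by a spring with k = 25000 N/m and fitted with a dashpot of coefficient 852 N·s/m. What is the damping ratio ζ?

0.447

ω_n = √(k/m) = √(25000/36.4) = 26.21 rad/s.
Critical damping c_c = 2√(k·m) = 2√(25000 × 36.4) = 1908 N·s/m, so ζ = c/c_c = 852/1908 = 0.4466.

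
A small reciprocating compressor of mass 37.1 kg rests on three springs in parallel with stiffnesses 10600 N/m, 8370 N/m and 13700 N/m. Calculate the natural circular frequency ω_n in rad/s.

Parallel springs add: k_eq = 10600 + 8370 + 13700 = 32670 N/m.
ω_n = √(k_eq/m) = √(32670/37.1) = √880.6 = 29.67 rad/s.

29.7 rad/s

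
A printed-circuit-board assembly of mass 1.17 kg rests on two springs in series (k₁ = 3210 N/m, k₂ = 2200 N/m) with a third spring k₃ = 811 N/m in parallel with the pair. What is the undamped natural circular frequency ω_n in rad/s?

42.5 rad/s

Series pair: k_s = k₁k₂/(k₁+k₂) = (3210)(2200)/(3210 + 2200) = 1305 N/m. In parallel with k₃: k_eq = 1305 + 811 = 2116 N/m.
ω_n = √(k_eq/m) = √(2116/1.17) = √1809 = 42.53 rad/s.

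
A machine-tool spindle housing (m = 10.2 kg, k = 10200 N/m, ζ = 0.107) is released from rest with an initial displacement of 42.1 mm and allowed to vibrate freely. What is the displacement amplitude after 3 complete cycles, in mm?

Logarithmic decrement δ = 2πζ/√(1 − ζ²) = 2π × 0.1070/√(1 − 0.0114) = 0.6762.
After n cycles, x_n/x₀ = e^(−nδ), so x_3 = 42.1 × e^(−3 × 0.6762) = 42.1 × 0.1315 = 5.537 mm.

5.54 mm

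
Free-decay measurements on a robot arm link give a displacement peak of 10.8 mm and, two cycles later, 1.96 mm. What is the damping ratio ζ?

Logarithmic decrement δ = (1/n)·ln(x₀/x_n) = (1/2)·ln(10.8/1.96) = (1/2)·ln(5.510) = 0.8533.
ζ = δ/√(4π² + δ²) = 0.8533/√(39.48 + 0.728) = 0.8533/6.341 = 0.1346.

0.135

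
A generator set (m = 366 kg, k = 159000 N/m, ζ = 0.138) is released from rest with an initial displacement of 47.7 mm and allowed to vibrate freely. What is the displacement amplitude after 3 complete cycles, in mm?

Logarithmic decrement δ = 2πζ/√(1 − ζ²) = 2π × 0.1380/√(1 − 0.0190) = 0.8755.
After n cycles, x_n/x₀ = e^(−nδ), so x_3 = 47.7 × e^(−3 × 0.8755) = 47.7 × 0.07234 = 3.451 mm.

3.45 mm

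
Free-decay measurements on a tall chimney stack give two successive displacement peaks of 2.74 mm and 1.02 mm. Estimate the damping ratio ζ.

Logarithmic decrement δ = (1/n)·ln(x₀/x_n) = (1/1)·ln(2.74/1.02) = (1/1)·ln(2.686) = 0.9882.
ζ = δ/√(4π² + δ²) = 0.9882/√(39.48 + 0.976) = 0.9882/6.360 = 0.1554.

0.155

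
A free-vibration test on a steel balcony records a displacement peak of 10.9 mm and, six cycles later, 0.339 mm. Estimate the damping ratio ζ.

Logarithmic decrement δ = (1/n)·ln(x₀/x_n) = (1/6)·ln(10.9/0.339) = (1/6)·ln(32.15) = 0.5784.
ζ = δ/√(4π² + δ²) = 0.5784/√(39.48 + 0.335) = 0.5784/6.310 = 0.09167.

0.0917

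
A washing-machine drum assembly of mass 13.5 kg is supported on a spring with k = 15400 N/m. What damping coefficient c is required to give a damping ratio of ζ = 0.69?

629 N·s/m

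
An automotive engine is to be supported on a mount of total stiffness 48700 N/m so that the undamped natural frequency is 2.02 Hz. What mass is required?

ω_n = 2πf_n = 2π × 2.02 = 12.69 rad/s.
m = k/ω_n² = 48700/12.69² = 48700/161.1 = 302.3 kg.

302 kg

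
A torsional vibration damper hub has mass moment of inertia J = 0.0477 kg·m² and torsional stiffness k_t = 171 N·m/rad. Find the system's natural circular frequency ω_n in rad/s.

ω_n = √(k_t/J) = √(171/0.0477) = √3585 = 59.87 rad/s.

59.9 rad/s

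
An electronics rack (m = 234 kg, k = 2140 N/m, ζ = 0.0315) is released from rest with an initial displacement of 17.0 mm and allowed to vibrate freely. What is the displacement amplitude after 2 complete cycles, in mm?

11.4 mm

Logarithmic decrement δ = 2πζ/√(1 − ζ²) = 2π × 0.03150/√(1 − 0.000992) = 0.1980.
After n cycles, x_n/x₀ = e^(−nδ), so x_2 = 17.0 × e^(−2 × 0.1980) = 17.0 × 0.6730 = 11.44 mm.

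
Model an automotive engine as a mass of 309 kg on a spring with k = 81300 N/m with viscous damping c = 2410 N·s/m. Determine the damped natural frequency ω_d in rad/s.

15.7 rad/s

ω_n = √(k/m) = √(81300/309) = 16.22 rad/s.
Critical damping c_c = 2√(k·m) = 2√(81300 × 309) = 10020 N·s/m, so ζ = c/c_c = 2410/10020 = 0.2404.
ω_d = ω_n√(1 − ζ²) = 16.22 × √(1 − 0.0578) = 15.74 rad/s.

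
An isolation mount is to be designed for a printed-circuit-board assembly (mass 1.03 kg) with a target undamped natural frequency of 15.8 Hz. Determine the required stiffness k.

10200 N/m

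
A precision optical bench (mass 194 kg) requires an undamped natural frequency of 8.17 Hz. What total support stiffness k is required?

511000 N/m

ω_n = 2πf_n = 2π × 8.17 = 51.33 rad/s.
k = m·ω_n² = 194 × 51.33² = 194 × 2635 = 511200 N/m.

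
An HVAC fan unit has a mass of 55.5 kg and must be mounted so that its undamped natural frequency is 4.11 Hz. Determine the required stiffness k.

37000 N/m

ω_n = 2πf_n = 2π × 4.11 = 25.82 rad/s.
k = m·ω_n² = 55.5 × 25.82² = 55.5 × 666.9 = 37010 N/m.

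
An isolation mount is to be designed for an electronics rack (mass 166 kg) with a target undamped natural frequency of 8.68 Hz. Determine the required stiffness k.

494000 N/m

ω_n = 2πf_n = 2π × 8.68 = 54.54 rad/s.
k = m·ω_n² = 166 × 54.54² = 166 × 2974 = 493800 N/m.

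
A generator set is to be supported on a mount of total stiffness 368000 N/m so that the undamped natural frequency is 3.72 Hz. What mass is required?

ω_n = 2πf_n = 2π × 3.72 = 23.37 rad/s.
m = k/ω_n² = 368000/23.37² = 368000/546.3 = 673.6 kg.

674 kg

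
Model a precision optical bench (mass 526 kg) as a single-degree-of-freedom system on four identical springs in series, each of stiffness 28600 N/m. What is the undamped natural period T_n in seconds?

1.70 s

Series springs: 1/k_eq = 4/28600, so k_eq = 28600/4 = 7150 N/m.
ω_n = √(k_eq/m) = √(7150/526) = √13.59 = 3.687 rad/s.
T_n = 2π/ω_n = 6.283/3.687 = 1.704 s.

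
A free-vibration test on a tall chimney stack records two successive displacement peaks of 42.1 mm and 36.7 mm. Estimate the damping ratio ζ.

0.0218

Logarithmic decrement δ = (1/n)·ln(x₀/x_n) = (1/1)·ln(42.1/36.7) = (1/1)·ln(1.147) = 0.1373.
ζ = δ/√(4π² + δ²) = 0.1373/√(39.48 + 0.0188) = 0.1373/6.285 = 0.02184.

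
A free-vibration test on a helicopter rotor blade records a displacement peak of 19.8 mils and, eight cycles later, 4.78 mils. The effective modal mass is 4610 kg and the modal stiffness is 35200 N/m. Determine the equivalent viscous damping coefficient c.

720 N·s/m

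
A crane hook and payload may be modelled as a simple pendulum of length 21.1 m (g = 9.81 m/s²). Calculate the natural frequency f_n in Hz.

For a simple pendulum ω_n = √(g/L) = √(9.81/21.1) = √0.4649 = 0.6819 rad/s.
f_n = ω_n/(2π) = 0.6819/6.283 = 0.1085 Hz.

0.109 Hz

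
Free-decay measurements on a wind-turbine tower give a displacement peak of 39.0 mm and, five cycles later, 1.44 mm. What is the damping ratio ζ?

0.104

Logarithmic decrement δ = (1/n)·ln(x₀/x_n) = (1/5)·ln(39.0/1.44) = (1/5)·ln(27.08) = 0.6598.
ζ = δ/√(4π² + δ²) = 0.6598/√(39.48 + 0.435) = 0.6598/6.318 = 0.1044.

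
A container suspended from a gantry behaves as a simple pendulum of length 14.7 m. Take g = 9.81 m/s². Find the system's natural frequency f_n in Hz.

0.130 Hz

For a simple pendulum ω_n = √(g/L) = √(9.81/14.7) = √0.6673 = 0.8169 rad/s.
f_n = ω_n/(2π) = 0.8169/6.283 = 0.1300 Hz.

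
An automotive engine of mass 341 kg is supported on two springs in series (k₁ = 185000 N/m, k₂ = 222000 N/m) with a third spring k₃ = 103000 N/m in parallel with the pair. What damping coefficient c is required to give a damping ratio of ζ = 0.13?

Series pair: k_s = k₁k₂/(k₁+k₂) = (185000)(222000)/(185000 + 222000) = 100900 N/m. In parallel with k₃: k_eq = 100900 + 103000 = 203900 N/m.
c_c = 2√(k_eq·m) = 2√(203900 × 341) = 16680 N·s/m.
c = ζ·c_c = 0.13 × 16680 = 2168 N·s/m.

2170 N·s/m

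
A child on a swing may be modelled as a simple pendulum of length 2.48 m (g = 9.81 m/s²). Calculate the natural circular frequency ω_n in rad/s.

1.99 rad/s

For a simple pendulum ω_n = √(g/L) = √(9.81/2.48) = √3.956 = 1.989 rad/s.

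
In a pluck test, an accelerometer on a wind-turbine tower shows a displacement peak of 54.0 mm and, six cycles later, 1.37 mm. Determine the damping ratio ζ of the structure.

0.0970

Logarithmic decrement δ = (1/n)·ln(x₀/x_n) = (1/6)·ln(54.0/1.37) = (1/6)·ln(39.42) = 0.6124.
ζ = δ/√(4π² + δ²) = 0.6124/√(39.48 + 0.375) = 0.6124/6.313 = 0.09700.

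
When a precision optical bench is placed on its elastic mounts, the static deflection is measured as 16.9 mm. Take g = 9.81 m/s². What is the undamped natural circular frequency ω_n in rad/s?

ω_n = √(g/δ_st) = √(9.81/0.0169) = √580.5 = 24.09 rad/s.

24.1 rad/s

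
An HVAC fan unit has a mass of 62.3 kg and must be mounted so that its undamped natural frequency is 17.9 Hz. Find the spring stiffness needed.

788000 N/m

ω_n = 2πf_n = 2π × 17.9 = 112.5 rad/s.
k = m·ω_n² = 62.3 × 112.5² = 62.3 × 12650 = 788100 N/m.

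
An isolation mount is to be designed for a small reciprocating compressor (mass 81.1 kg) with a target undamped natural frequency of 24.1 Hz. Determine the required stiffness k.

ω_n = 2πf_n = 2π × 24.1 = 151.4 rad/s.
k = m·ω_n² = 81.1 × 151.4² = 81.1 × 22930 = 1860000 N/m.

1860000 N/m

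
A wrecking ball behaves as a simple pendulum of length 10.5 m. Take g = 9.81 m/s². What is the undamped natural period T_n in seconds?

6.50 s

For a simple pendulum ω_n = √(g/L) = √(9.81/10.5) = √0.9343 = 0.9666 rad/s.
T_n = 2π/ω_n = 6.283/0.9666 = 6.500 s.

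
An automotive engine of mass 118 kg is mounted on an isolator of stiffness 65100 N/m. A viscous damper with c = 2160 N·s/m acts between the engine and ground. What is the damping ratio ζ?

0.390

ω_n = √(k/m) = √(65100/118) = 23.49 rad/s.
Critical damping c_c = 2√(k·m) = 2√(65100 × 118) = 5543 N·s/m, so ζ = c/c_c = 2160/5543 = 0.3897.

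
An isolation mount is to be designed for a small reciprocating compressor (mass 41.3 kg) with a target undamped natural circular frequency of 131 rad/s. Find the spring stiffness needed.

709000 N/m

k = m·ω_n² = 41.3 × 131.0² = 41.3 × 17160 = 708700 N/m.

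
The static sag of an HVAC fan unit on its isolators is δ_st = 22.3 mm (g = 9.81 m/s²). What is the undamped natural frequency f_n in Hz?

3.34 Hz

ω_n = √(g/δ_st) = √(9.81/0.0223) = √439.9 = 20.97 rad/s.
f_n = ω_n/(2π) = 20.97/6.283 = 3.338 Hz.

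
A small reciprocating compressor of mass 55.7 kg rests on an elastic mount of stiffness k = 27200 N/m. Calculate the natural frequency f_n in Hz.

3.52 Hz

ω_n = √(k/m) = √(27200/55.7) = √488.3 = 22.10 rad/s.
f_n = ω_n/(2π) = 22.10/6.283 = 3.517 Hz.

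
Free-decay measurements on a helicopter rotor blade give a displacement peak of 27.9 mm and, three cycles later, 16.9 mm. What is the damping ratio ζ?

0.0266

Logarithmic decrement δ = (1/n)·ln(x₀/x_n) = (1/3)·ln(27.9/16.9) = (1/3)·ln(1.651) = 0.1671.
ζ = δ/√(4π² + δ²) = 0.1671/√(39.48 + 0.0279) = 0.1671/6.285 = 0.02659.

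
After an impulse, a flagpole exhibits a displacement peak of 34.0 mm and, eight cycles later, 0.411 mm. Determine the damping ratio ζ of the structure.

0.0875

Logarithmic decrement δ = (1/n)·ln(x₀/x_n) = (1/8)·ln(34.0/0.411) = (1/8)·ln(82.73) = 0.5519.
ζ = δ/√(4π² + δ²) = 0.5519/√(39.48 + 0.305) = 0.5519/6.307 = 0.08751.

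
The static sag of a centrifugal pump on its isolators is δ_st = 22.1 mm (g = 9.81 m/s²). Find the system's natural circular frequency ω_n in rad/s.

ω_n = √(g/δ_st) = √(9.81/0.0221) = √443.9 = 21.07 rad/s.

21.1 rad/s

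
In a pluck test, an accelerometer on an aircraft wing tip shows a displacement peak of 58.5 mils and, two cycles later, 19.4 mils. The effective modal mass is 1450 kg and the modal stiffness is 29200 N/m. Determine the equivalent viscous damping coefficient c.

1140 N·s/m

Logarithmic decrement δ = (1/n)·ln(x₀/x_n) = (1/2)·ln(58.5/19.4) = (1/2)·ln(3.015) = 0.5519.
ζ = δ/√(4π² + δ²) = 0.5519/√(39.48 + 0.305) = 0.5519/6.307 = 0.08750.
c = ζ · 2√(km) = 0.08750 × 2√(29200 × 1450) = 0.08750 × 13010 = 1139 N·s/m.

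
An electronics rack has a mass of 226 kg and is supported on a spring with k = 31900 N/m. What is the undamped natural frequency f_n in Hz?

1.89 Hz

ω_n = √(k/m) = √(31900/226) = √141.2 = 11.88 rad/s.
f_n = ω_n/(2π) = 11.88/6.283 = 1.891 Hz.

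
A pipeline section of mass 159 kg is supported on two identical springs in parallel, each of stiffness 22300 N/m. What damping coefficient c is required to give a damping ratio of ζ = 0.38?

2020 N·s/m

Parallel springs add: k_eq = 2 × 22300 = 44600 N/m.
c_c = 2√(k_eq·m) = 2√(44600 × 159) = 5326 N·s/m.
c = ζ·c_c = 0.38 × 5326 = 2024 N·s/m.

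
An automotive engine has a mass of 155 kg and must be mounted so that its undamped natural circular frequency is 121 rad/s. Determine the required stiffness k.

k = m·ω_n² = 155 × 121.0² = 155 × 14640 = 2269000 N/m.

2270000 N/m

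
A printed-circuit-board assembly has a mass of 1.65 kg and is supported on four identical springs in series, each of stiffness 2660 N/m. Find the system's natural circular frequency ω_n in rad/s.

Series springs: 1/k_eq = 4/2660, so k_eq = 2660/4 = 665.0 N/m.
ω_n = √(k_eq/m) = √(665.0/1.65) = √403.0 = 20.08 rad/s.

20.1 rad/s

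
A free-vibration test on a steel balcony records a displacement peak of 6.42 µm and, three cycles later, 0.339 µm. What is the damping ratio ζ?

Logarithmic decrement δ = (1/n)·ln(x₀/x_n) = (1/3)·ln(6.42/0.339) = (1/3)·ln(18.94) = 0.9804.
ζ = δ/√(4π² + δ²) = 0.9804/√(39.48 + 0.961) = 0.9804/6.359 = 0.1542.

0.154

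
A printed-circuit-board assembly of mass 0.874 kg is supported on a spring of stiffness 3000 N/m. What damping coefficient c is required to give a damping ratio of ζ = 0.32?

c_c = 2√(k·m) = 2√(3000 × 0.874) = 102.4 N·s/m.
c = ζ·c_c = 0.32 × 102.4 = 32.77 N·s/m.

32.8 N·s/m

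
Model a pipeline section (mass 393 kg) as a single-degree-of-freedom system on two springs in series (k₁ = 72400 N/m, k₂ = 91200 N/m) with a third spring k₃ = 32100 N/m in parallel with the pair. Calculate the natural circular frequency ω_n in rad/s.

13.6 rad/s

Series pair: k_s = k₁k₂/(k₁+k₂) = (72400)(91200)/(72400 + 91200) = 40360 N/m. In parallel with k₃: k_eq = 40360 + 32100 = 72460 N/m.
ω_n = √(k_eq/m) = √(72460/393) = √184.4 = 13.58 rad/s.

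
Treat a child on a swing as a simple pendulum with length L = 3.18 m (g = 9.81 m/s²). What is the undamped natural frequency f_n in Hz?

For a simple pendulum ω_n = √(g/L) = √(9.81/3.18) = √3.085 = 1.756 rad/s.
f_n = ω_n/(2π) = 1.756/6.283 = 0.2795 Hz.

0.280 Hz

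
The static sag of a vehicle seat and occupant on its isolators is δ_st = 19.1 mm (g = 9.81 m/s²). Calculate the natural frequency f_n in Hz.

ω_n = √(g/δ_st) = √(9.81/0.0191) = √513.6 = 22.66 rad/s.
f_n = ω_n/(2π) = 22.66/6.283 = 3.607 Hz.

3.61 Hz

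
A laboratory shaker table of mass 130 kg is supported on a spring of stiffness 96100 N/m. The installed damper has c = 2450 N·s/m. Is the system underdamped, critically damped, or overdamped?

c_c = 2√(k·m) = 7069 N·s/m; ζ = c/c_c = 2450/7069 = 0.347.
Since ζ < 1 the system is underdamped.

underdamped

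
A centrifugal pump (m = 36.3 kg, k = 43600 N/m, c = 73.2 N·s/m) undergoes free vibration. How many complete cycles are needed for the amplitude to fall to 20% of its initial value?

9 cycles

ζ = c/(2√(km)) = 73.2/(2√(43600 × 36.3)) = 73.2/2516 = 0.02909.
Logarithmic decrement δ = 2πζ/√(1 − ζ²) = 2π × 0.02909/√(1 − 0.000846) = 0.1829.
x_n/x₀ = e^(−nδ) ≤ 0.2; take ln: n ≥ ln(1/0.2)/δ = 1.609/0.1829 = 8.801.
So 9 complete cycles are required.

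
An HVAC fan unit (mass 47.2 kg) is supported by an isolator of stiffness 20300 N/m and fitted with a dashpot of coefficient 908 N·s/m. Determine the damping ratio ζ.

0.464

ω_n = √(k/m) = √(20300/47.2) = 20.74 rad/s.
Critical damping c_c = 2√(k·m) = 2√(20300 × 47.2) = 1958 N·s/m, so ζ = c/c_c = 908/1958 = 0.4638.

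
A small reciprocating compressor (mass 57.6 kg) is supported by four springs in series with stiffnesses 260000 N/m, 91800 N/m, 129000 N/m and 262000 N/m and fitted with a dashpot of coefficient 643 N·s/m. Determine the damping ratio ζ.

0.217

Series springs: 1/k_eq = 1/260000 + 1/91800 + 1/129000 + 1/262000 = 2.631×10^-5, so k_eq = 38010 N/m.
ω_n = √(k_eq/m) = √(38010/57.6) = 25.69 rad/s.
Critical damping c_c = 2√(k_eq·m) = 2√(38010 × 57.6) = 2959 N·s/m, so ζ = c/c_c = 643/2959 = 0.2173.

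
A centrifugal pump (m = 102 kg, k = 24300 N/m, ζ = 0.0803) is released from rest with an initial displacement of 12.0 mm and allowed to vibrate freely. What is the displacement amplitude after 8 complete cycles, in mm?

0.209 mm

Logarithmic decrement δ = 2πζ/√(1 − ζ²) = 2π × 0.08030/√(1 − 0.00645) = 0.5062.
After n cycles, x_n/x₀ = e^(−nδ), so x_8 = 12.0 × e^(−8 × 0.5062) = 12.0 × 0.01743 = 0.2092 mm.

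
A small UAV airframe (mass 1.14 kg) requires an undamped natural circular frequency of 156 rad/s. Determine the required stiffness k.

27700 N/m

k = m·ω_n² = 1.14 × 156.0² = 1.14 × 24340 = 27740 N/m.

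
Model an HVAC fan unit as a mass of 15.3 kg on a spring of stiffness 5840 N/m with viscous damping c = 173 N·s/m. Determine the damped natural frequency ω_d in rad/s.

18.7 rad/s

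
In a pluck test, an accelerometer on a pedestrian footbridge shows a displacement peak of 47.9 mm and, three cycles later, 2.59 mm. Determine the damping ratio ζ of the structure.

Logarithmic decrement δ = (1/n)·ln(x₀/x_n) = (1/3)·ln(47.9/2.59) = (1/3)·ln(18.49) = 0.9725.
ζ = δ/√(4π² + δ²) = 0.9725/√(39.48 + 0.946) = 0.9725/6.358 = 0.1530.

0.153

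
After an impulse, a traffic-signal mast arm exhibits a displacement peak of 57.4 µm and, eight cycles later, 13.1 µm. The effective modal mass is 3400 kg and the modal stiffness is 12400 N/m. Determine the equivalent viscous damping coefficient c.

Logarithmic decrement δ = (1/n)·ln(x₀/x_n) = (1/8)·ln(57.4/13.1) = (1/8)·ln(4.382) = 0.1847.
ζ = δ/√(4π² + δ²) = 0.1847/√(39.48 + 0.0341) = 0.1847/6.286 = 0.02938.
c = ζ · 2√(km) = 0.02938 × 2√(12400 × 3400) = 0.02938 × 12990 = 381.5 N·s/m.

382 N·s/m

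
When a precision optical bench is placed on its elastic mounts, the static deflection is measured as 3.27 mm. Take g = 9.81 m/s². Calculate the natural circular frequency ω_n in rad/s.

ω_n = √(g/δ_st) = √(9.81/0.00327) = √3000 = 54.77 rad/s.

54.8 rad/s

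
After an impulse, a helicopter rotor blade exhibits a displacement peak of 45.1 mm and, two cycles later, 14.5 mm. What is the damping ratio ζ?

Logarithmic decrement δ = (1/n)·ln(x₀/x_n) = (1/2)·ln(45.1/14.5) = (1/2)·ln(3.110) = 0.5674.
ζ = δ/√(4π² + δ²) = 0.5674/√(39.48 + 0.322) = 0.5674/6.309 = 0.08993.

0.0899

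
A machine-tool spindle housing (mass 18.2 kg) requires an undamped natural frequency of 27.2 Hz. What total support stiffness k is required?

ω_n = 2πf_n = 2π × 27.2 = 170.9 rad/s.
k = m·ω_n² = 18.2 × 170.9² = 18.2 × 29210 = 531600 N/m.

532000 N/m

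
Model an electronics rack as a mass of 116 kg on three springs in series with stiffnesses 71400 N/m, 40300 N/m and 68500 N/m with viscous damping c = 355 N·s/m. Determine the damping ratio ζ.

Series springs: 1/k_eq = 1/71400 + 1/40300 + 1/68500 = 5.342×10^-5, so k_eq = 18720 N/m.
ω_n = √(k_eq/m) = √(18720/116) = 12.70 rad/s.
Critical damping c_c = 2√(k_eq·m) = 2√(18720 × 116) = 2947 N·s/m, so ζ = c/c_c = 355/2947 = 0.1205.

0.120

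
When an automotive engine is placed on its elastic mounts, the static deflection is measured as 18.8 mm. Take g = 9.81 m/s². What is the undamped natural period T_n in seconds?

ω_n = √(g/δ_st) = √(9.81/0.0188) = √521.8 = 22.84 rad/s.
T_n = 2π/ω_n = 6.283/22.84 = 0.2751 s.

0.275 s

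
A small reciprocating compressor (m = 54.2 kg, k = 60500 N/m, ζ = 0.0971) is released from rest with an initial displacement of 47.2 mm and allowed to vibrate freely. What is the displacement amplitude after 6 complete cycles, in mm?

1.19 mm

Logarithmic decrement δ = 2πζ/√(1 − ζ²) = 2π × 0.09710/√(1 − 0.00943) = 0.6130.
After n cycles, x_n/x₀ = e^(−nδ), so x_6 = 47.2 × e^(−6 × 0.6130) = 47.2 × 0.02527 = 1.193 mm.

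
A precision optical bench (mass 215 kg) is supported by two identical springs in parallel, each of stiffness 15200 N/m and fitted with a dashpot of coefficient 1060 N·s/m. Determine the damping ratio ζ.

Parallel springs add: k_eq = 2 × 15200 = 30400 N/m.
ω_n = √(k_eq/m) = √(30400/215) = 11.89 rad/s.
Critical damping c_c = 2√(k_eq·m) = 2√(30400 × 215) = 5113 N·s/m, so ζ = c/c_c = 1060/5113 = 0.2073.

0.207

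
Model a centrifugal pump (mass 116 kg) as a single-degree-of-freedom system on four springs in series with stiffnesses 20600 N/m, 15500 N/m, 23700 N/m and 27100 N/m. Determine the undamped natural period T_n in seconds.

0.938 s

Series springs: 1/k_eq = 1/20600 + 1/15500 + 1/23700 + 1/27100 = 0.0001922, so k_eq = 5204 N/m.
ω_n = √(k_eq/m) = √(5204/116) = √44.86 = 6.698 rad/s.
T_n = 2π/ω_n = 6.283/6.698 = 0.9381 s.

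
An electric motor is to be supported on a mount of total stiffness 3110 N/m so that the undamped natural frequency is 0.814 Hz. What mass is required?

ω_n = 2πf_n = 2π × 0.814 = 5.115 rad/s.
m = k/ω_n² = 3110/5.115² = 3110/26.16 = 118.9 kg.

119 kg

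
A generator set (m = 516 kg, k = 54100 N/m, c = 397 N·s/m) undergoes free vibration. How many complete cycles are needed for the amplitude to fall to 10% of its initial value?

ζ = c/(2√(km)) = 397/(2√(54100 × 516)) = 397/10570 = 0.03757.
Logarithmic decrement δ = 2πζ/√(1 − ζ²) = 2π × 0.03757/√(1 − 0.00141) = 0.2362.
x_n/x₀ = e^(−nδ) ≤ 0.1; take ln: n ≥ ln(1/0.1)/δ = 2.303/0.2362 = 9.747.
So 10 complete cycles are required.

10 cycles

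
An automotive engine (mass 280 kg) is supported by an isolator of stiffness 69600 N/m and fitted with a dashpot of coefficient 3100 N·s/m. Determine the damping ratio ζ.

0.351

ω_n = √(k/m) = √(69600/280) = 15.77 rad/s.
Critical damping c_c = 2√(k·m) = 2√(69600 × 280) = 8829 N·s/m, so ζ = c/c_c = 3100/8829 = 0.3511.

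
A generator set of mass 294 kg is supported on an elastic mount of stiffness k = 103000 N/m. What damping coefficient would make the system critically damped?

c_c = 2√(k·m) = 2√(103000 × 294) = 2 × 5503 = 11010 N·s/m.

11000 N·s/m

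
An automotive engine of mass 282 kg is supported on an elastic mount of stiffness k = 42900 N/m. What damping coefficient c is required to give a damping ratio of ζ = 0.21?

c_c = 2√(k·m) = 2√(42900 × 282) = 6956 N·s/m.
c = ζ·c_c = 0.21 × 6956 = 1461 N·s/m.

1460 N·s/m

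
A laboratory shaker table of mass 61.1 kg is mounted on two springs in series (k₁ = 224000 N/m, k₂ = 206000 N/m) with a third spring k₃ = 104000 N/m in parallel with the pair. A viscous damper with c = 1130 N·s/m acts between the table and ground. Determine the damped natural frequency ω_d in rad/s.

58.1 rad/s

Series pair: k_s = k₁k₂/(k₁+k₂) = (224000)(206000)/(224000 + 206000) = 107300 N/m. In parallel with k₃: k_eq = 107300 + 104000 = 211300 N/m.
ω_n = √(k_eq/m) = √(211300/61.1) = 58.81 rad/s.
Critical damping c_c = 2√(k_eq·m) = 2√(211300 × 61.1) = 7186 N·s/m, so ζ = c/c_c = 1130/7186 = 0.1572.
ω_d = ω_n√(1 − ζ²) = 58.81 × √(1 − 0.0247) = 58.08 rad/s.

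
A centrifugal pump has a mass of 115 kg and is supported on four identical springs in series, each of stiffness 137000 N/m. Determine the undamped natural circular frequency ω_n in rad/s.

Series springs: 1/k_eq = 4/137000, so k_eq = 137000/4 = 34250 N/m.
ω_n = √(k_eq/m) = √(34250/115) = √297.8 = 17.26 rad/s.

17.3 rad/s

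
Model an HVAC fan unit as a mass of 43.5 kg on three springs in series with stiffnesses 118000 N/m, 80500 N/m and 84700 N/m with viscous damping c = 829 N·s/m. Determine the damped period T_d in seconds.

0.254 s

Series springs: 1/k_eq = 1/118000 + 1/80500 + 1/84700 = 3.270×10^-5, so k_eq = 30580 N/m.
ω_n = √(k_eq/m) = √(30580/43.5) = 26.51 rad/s.
Critical damping c_c = 2√(k_eq·m) = 2√(30580 × 43.5) = 2307 N·s/m, so ζ = c/c_c = 829/2307 = 0.3594.
ω_d = ω_n√(1 − ζ²) = 26.51 × √(1 − 0.129) = 24.74 rad/s.
T_d = 2π/ω_d = 0.2540 s.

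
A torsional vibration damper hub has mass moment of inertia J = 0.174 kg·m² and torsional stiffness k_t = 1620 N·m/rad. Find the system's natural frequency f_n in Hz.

15.4 Hz

ω_n = √(k_t/J) = √(1620/0.174) = √9310 = 96.49 rad/s.
f_n = ω_n/(2π) = 96.49/6.283 = 15.36 Hz.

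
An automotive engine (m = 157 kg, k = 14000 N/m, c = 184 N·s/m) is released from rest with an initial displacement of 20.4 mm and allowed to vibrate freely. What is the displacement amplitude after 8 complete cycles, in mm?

ζ = c/(2√(km)) = 184/(2√(14000 × 157)) = 184/2965 = 0.06205.
Logarithmic decrement δ = 2πζ/√(1 − ζ²) = 2π × 0.06205/√(1 − 0.00385) = 0.3907.
After n cycles, x_n/x₀ = e^(−nδ), so x_8 = 20.4 × e^(−8 × 0.3907) = 20.4 × 0.04393 = 0.8961 mm.

0.896 mm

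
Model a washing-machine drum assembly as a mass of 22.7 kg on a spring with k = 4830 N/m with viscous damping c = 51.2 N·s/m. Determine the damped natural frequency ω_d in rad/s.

14.5 rad/s

ω_n = √(k/m) = √(4830/22.7) = 14.59 rad/s.
Critical damping c_c = 2√(k·m) = 2√(4830 × 22.7) = 662.2 N·s/m, so ζ = c/c_c = 51.2/662.2 = 0.07731.
ω_d = ω_n√(1 − ζ²) = 14.59 × √(1 − 0.00598) = 14.54 rad/s.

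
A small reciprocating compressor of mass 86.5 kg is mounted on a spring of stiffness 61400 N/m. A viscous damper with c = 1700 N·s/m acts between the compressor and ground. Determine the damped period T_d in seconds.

0.254 s

ω_n = √(k/m) = √(61400/86.5) = 26.64 rad/s.
Critical damping c_c = 2√(k·m) = 2√(61400 × 86.5) = 4609 N·s/m, so ζ = c/c_c = 1700/4609 = 0.3688.
ω_d = ω_n√(1 − ζ²) = 26.64 × √(1 − 0.136) = 24.76 rad/s.
T_d = 2π/ω_d = 0.2537 s.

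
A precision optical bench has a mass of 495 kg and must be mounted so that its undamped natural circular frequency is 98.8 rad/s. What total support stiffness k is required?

4830000 N/m

k = m·ω_n² = 495 × 98.80² = 495 × 9761 = 4832000 N/m.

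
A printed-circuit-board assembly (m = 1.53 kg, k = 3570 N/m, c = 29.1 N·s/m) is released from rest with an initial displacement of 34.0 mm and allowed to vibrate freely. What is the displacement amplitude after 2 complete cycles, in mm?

2.73 mm

ζ = c/(2√(km)) = 29.1/(2√(3570 × 1.53)) = 29.1/147.8 = 0.1969.
Logarithmic decrement δ = 2πζ/√(1 − ζ²) = 2π × 0.1969/√(1 − 0.0388) = 1.262.
After n cycles, x_n/x₀ = e^(−nδ), so x_2 = 34.0 × e^(−2 × 1.262) = 34.0 × 0.08019 = 2.726 mm.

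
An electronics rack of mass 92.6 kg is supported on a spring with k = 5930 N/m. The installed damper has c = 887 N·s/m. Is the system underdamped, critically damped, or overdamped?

c_c = 2√(k·m) = 1482 N·s/m; ζ = c/c_c = 887/1482 = 0.598.
Since ζ < 1 the system is underdamped.

underdamped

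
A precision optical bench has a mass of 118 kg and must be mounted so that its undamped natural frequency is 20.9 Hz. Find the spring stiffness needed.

2030000 N/m

ω_n = 2πf_n = 2π × 20.9 = 131.3 rad/s.
k = m·ω_n² = 118 × 131.3² = 118 × 17240 = 2035000 N/m.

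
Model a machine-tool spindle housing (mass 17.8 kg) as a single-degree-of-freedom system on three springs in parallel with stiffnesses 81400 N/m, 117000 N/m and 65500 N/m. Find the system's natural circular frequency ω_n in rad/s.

122 rad/s

Parallel springs add: k_eq = 81400 + 117000 + 65500 = 263900 N/m.
ω_n = √(k_eq/m) = √(263900/17.8) = √14830 = 121.8 rad/s.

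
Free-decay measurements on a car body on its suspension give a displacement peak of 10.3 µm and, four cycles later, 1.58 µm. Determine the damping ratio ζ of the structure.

Logarithmic decrement δ = (1/n)·ln(x₀/x_n) = (1/4)·ln(10.3/1.58) = (1/4)·ln(6.519) = 0.4687.
ζ = δ/√(4π² + δ²) = 0.4687/√(39.48 + 0.220) = 0.4687/6.301 = 0.07439.

0.0744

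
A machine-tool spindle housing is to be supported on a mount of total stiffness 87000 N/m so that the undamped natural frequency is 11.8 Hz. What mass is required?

15.8 kg

ω_n = 2πf_n = 2π × 11.8 = 74.14 rad/s.
m = k/ω_n² = 87000/74.14² = 87000/5497 = 15.83 kg.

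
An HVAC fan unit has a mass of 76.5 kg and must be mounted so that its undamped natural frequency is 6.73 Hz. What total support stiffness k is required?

137000 N/m

ω_n = 2πf_n = 2π × 6.73 = 42.29 rad/s.
k = m·ω_n² = 76.5 × 42.29² = 76.5 × 1788 = 136800 N/m.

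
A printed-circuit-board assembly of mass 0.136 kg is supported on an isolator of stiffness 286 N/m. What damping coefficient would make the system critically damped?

12.5 N·s/m

c_c = 2√(k·m) = 2√(286.0 × 0.136) = 2 × 6.237 = 12.47 N·s/m.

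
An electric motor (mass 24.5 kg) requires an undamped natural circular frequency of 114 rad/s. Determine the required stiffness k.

k = m·ω_n² = 24.5 × 114.0² = 24.5 × 13000 = 318400 N/m.

318000 N/m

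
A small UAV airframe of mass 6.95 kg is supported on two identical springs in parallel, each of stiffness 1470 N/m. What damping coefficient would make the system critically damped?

286 N·s/m

Parallel springs add: k_eq = 2 × 1470 = 2940 N/m.
c_c = 2√(k_eq·m) = 2√(2940 × 6.95) = 2 × 142.9 = 285.9 N·s/m.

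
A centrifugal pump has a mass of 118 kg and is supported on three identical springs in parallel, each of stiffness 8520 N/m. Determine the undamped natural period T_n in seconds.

0.427 s

Parallel springs add: k_eq = 3 × 8520 = 25560 N/m.
ω_n = √(k_eq/m) = √(25560/118) = √216.6 = 14.72 rad/s.
T_n = 2π/ω_n = 6.283/14.72 = 0.4269 s.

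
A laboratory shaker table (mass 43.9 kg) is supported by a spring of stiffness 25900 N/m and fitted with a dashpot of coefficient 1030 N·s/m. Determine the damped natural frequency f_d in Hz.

3.39 Hz

ω_n = √(k/m) = √(25900/43.9) = 24.29 rad/s.
Critical damping c_c = 2√(k·m) = 2√(25900 × 43.9) = 2133 N·s/m, so ζ = c/c_c = 1030/2133 = 0.4830.
ω_d = ω_n√(1 − ζ²) = 24.29 × √(1 − 0.233) = 21.27 rad/s.
f_d = ω_d/(2π) = 3.385 Hz.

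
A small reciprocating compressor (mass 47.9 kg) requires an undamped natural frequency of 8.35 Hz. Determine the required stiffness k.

ω_n = 2πf_n = 2π × 8.35 = 52.46 rad/s.
k = m·ω_n² = 47.9 × 52.46² = 47.9 × 2753 = 131800 N/m.

132000 N/m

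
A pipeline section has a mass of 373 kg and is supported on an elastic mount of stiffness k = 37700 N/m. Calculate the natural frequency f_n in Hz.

ω_n = √(k/m) = √(37700/373) = √101.1 = 10.05 rad/s.
f_n = ω_n/(2π) = 10.05/6.283 = 1.600 Hz.

1.60 Hz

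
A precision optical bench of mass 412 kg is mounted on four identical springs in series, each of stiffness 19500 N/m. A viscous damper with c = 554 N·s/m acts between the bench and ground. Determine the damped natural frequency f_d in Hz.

Series springs: 1/k_eq = 4/19500, so k_eq = 19500/4 = 4875 N/m.
ω_n = √(k_eq/m) = √(4875/412) = 3.440 rad/s.
Critical damping c_c = 2√(k_eq·m) = 2√(4875 × 412) = 2834 N·s/m, so ζ = c/c_c = 554/2834 = 0.1955.
ω_d = ω_n√(1 − ζ²) = 3.440 × √(1 − 0.0382) = 3.373 rad/s.
f_d = ω_d/(2π) = 0.5369 Hz.

0.537 Hz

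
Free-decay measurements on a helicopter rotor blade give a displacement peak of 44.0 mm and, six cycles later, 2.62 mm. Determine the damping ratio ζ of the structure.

0.0746

Logarithmic decrement δ = (1/n)·ln(x₀/x_n) = (1/6)·ln(44.0/2.62) = (1/6)·ln(16.79) = 0.4702.
ζ = δ/√(4π² + δ²) = 0.4702/√(39.48 + 0.221) = 0.4702/6.301 = 0.07462.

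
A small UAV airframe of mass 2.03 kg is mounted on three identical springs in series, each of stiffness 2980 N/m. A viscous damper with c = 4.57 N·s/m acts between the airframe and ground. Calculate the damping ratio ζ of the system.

Series springs: 1/k_eq = 3/2980, so k_eq = 2980/3 = 993.3 N/m.
ω_n = √(k_eq/m) = √(993.3/2.03) = 22.12 rad/s.
Critical damping c_c = 2√(k_eq·m) = 2√(993.3 × 2.03) = 89.81 N·s/m, so ζ = c/c_c = 4.57/89.81 = 0.05089.

0.0509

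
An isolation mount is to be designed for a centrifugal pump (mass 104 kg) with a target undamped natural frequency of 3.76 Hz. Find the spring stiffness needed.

58000 N/m

ω_n = 2πf_n = 2π × 3.76 = 23.62 rad/s.
k = m·ω_n² = 104 × 23.62² = 104 × 558.1 = 58050 N/m.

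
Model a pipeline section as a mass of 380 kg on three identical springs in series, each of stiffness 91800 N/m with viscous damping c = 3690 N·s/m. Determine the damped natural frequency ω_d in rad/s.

Series springs: 1/k_eq = 3/91800, so k_eq = 91800/3 = 30600 N/m.
ω_n = √(k_eq/m) = √(30600/380) = 8.974 rad/s.
Critical damping c_c = 2√(k_eq·m) = 2√(30600 × 380) = 6820 N·s/m, so ζ = c/c_c = 3690/6820 = 0.5411.
ω_d = ω_n√(1 − ζ²) = 8.974 × √(1 − 0.293) = 7.547 rad/s.

7.55 rad/s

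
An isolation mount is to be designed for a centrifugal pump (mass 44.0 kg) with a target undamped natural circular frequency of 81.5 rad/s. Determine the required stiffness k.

k = m·ω_n² = 44.0 × 81.50² = 44.0 × 6642 = 292300 N/m.

292000 N/m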